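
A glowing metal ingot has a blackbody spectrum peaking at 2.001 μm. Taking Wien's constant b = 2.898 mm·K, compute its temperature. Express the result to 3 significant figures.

T ≈ 1.45×10³ K

Wien's law gives T = b/λ_max = (2.898×10⁻³ m·K)/(2.001×10⁻⁶ m) = 1.45×10³ K.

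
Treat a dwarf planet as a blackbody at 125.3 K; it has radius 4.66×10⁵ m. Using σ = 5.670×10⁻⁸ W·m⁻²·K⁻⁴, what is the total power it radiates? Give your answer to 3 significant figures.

P ≈ 3.81×10¹³ W

Surface area A = 4πR² = 4π(4.66×10⁵ m)² = 2.72886×10¹² m².
P = σAT⁴ = 5.670×10⁻⁸ × 2.72886×10¹² × (125.3)⁴ = 3.81×10¹³ W.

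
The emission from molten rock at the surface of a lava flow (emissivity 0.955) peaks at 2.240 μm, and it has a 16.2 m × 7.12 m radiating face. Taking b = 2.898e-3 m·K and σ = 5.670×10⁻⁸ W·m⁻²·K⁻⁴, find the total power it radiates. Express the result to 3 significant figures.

P ≈ 1.75×10⁷ W

Wien's law: T = b/λ_max = 2.898×10⁻³/2.240×10⁻⁶ = 1293.75 K.
Area A = 16.2 × 7.12 = 115.344 m².
Then P = εσAT⁴ = 0.955×5.670×10⁻⁸×115.344×(1293.75)⁴ = 1.75×10⁷ W.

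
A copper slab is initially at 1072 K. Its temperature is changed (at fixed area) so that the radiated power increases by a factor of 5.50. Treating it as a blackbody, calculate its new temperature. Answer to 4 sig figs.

P ∝ T⁴, so T₂/T₁ = (P₂/P₁)^(1/4) = (5.50)^(1/4) = 1.53141.
T₂ = 1072 × 1.53141 = 1642 K.

T₂ ≈ 1642 K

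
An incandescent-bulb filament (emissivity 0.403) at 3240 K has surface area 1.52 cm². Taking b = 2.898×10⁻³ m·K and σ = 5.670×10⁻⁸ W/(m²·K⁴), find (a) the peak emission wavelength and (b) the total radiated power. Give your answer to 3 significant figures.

λ_max ≈ 0.894 μm; P ≈ 383 W

(a) λ_max = b/T = 2.898×10⁻³/3240 = 8.944×10⁻⁷ m = 0.894 μm.
Area A = 1.52 cm² = 1.52×10⁻⁴ m².
(b) P = εσAT⁴ = 0.403×5.670×10⁻⁸×1.52×10⁻⁴×(3240)⁴ = 383 W.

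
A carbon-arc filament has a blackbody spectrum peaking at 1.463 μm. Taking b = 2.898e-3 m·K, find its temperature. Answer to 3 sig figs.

T ≈ 1.98×10³ K

Wien's law gives T = b/λ_max = (2.898×10⁻³ m·K)/(1.463×10⁻⁶ m) = 1.98×10³ K.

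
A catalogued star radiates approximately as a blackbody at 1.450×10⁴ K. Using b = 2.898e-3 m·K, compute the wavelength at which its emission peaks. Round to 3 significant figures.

Wien's displacement law: λ_max = b/T = (2.898×10⁻³ m·K)/(1.450×10⁴ K) = 1.999×10⁻⁷ m.
That is 200 nm, in the ultraviolet range.

λ_max ≈ 200 nm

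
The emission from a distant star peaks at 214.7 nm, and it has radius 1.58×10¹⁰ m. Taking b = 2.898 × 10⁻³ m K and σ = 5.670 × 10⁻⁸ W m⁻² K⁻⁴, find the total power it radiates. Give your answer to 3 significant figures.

Wien's law: T = b/λ_max = 2.898×10⁻³/2.147×10⁻⁷ = 13497.9 K.
Surface area A = 4πR² = 4π(1.58×10¹⁰ m)² = 3.13707×10²¹ m².
Then P = σAT⁴ = 5.670×10⁻⁸×3.13707×10²¹×(13497.9)⁴ = 5.90×10³⁰ W.

P ≈ 5.90×10³⁰ W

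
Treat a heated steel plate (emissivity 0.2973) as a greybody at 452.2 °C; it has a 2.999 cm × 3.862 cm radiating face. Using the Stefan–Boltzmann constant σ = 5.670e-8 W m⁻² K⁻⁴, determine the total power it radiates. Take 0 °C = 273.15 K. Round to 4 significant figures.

P ≈ 5.405 W

T = 452.2 °C + 273.15 = 725.35 K.
Area A = 0.02999 × 0.03862 = 1.15821×10⁻³ m².
P = εσAT⁴ = 0.2973 × 5.670×10⁻⁸ × 1.15821×10⁻³ × (725.35)⁴ = 5.405 W.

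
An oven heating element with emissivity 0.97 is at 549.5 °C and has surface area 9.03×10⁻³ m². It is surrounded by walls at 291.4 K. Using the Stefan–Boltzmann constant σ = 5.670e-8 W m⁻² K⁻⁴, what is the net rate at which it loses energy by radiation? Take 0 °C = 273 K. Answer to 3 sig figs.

Net loss ≈ 224 W

T = 549.5 °C + 273 = 822.5 K.
Area A = 9.03×10⁻³ m².
Net radiated power P_net = εσA(T⁴ − T₀⁴) = 0.97×5.670×10⁻⁸×9.03×10⁻³×(822.5⁴ − 291.4⁴).
T⁴ − T₀⁴ = 4.57661×10¹¹ − 7.21038×10⁹ = 4.50451×10¹¹ K⁴, so P_net = 224 W.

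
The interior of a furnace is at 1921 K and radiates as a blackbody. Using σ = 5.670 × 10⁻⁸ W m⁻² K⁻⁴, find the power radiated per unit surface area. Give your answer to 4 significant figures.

I ≈ 7.721×10⁵ W/m²

Stefan–Boltzmann: I = σT⁴ = 5.670×10⁻⁸ × (1921)⁴ = 7.721×10⁵ W/m².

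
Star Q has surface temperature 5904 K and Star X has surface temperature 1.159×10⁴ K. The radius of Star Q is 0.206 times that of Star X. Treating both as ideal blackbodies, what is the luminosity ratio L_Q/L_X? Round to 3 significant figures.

L ∝ R²T⁴, so L_Q/L_X = (R_Q/R_X)²(T_Q/T_X)⁴ = (0.206)² × (5904/1.159×10⁴)⁴ = 0.042436 × 0.0673367 = 2.86×10⁻³.

L_Q/L_X ≈ 2.86×10⁻³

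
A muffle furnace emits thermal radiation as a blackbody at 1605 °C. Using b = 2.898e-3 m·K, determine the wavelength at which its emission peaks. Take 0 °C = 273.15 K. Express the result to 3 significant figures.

T = 1605 °C + 273.15 = 1878.15 K.
Wien's displacement law: λ_max = b/T = (2.898×10⁻³ m·K)/(1878.15 K) = 1.543×10⁻⁶ m.
That is 1.54 μm, in the infrared range.

λ_max ≈ 1.54 μm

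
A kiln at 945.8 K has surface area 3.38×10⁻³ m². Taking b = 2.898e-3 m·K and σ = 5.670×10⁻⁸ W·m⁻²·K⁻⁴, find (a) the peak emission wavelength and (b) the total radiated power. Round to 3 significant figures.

λ_max ≈ 3.06 μm; P ≈ 153 W

(a) λ_max = b/T = 2.898×10⁻³/945.8 = 3.064×10⁻⁶ m = 3.06 μm.
Area A = 3.38×10⁻³ m².
(b) P = σAT⁴ = 5.670×10⁻⁸×3.38×10⁻³×(945.8)⁴ = 153 W.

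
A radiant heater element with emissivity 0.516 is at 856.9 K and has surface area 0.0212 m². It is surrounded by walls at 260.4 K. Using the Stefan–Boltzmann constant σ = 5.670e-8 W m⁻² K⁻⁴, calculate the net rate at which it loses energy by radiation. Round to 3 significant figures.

Net loss ≈ 332 W

Area A = 0.0212 m².
Net radiated power P_net = εσA(T⁴ − T₀⁴) = 0.516×5.670×10⁻⁸×0.0212×(856.9⁴ − 260.4⁴).
T⁴ − T₀⁴ = 5.39164×10¹¹ − 4.59795×10⁹ = 5.34566×10¹¹ K⁴, so P_net = 332 W.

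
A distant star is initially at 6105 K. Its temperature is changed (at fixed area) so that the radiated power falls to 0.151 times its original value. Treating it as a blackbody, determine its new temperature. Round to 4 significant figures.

T₂ ≈ 3806 K

P ∝ T⁴, so T₂/T₁ = (P₂/P₁)^(1/4) = (0.151)^(1/4) = 0.623368.
T₂ = 6105 × 0.623368 = 3806 K.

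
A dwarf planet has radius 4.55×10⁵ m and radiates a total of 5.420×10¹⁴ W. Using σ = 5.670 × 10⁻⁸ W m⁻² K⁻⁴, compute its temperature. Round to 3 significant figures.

T ≈ 246 K

Surface area A = 4πR² = 4π(4.55×10⁵ m)² = 2.60155×10¹² m².
P = σAT⁴ ⇒ T = (P/(σA))^(1/4) = (5.420×10¹⁴/(5.670×10⁻⁸×2.60155×10¹²))^(1/4) = 246 K.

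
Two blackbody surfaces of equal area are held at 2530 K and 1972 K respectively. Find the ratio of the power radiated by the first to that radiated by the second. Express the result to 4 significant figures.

P₁/P₂ ≈ 2.709

With equal areas, P₁/P₂ = (T₁/T₂)⁴ = (2530/1972)⁴ = 2.709.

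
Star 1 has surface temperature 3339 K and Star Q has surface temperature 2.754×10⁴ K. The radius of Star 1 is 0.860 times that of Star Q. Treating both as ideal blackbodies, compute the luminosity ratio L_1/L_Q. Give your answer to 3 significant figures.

L_1/L_Q ≈ 1.60×10⁻⁴

L ∝ R²T⁴, so L_1/L_Q = (R_1/R_Q)²(T_1/T_Q)⁴ = (0.860)² × (3339/2.754×10⁴)⁴ = 0.7396 × 2.16078×10⁻⁴ = 1.60×10⁻⁴.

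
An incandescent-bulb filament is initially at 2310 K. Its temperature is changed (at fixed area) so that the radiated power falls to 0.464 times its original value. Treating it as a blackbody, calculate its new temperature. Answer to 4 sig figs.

P ∝ T⁴, so T₂/T₁ = (P₂/P₁)^(1/4) = (0.464)^(1/4) = 0.825334.
T₂ = 2310 × 0.825334 = 1907 K.

T₂ ≈ 1907 K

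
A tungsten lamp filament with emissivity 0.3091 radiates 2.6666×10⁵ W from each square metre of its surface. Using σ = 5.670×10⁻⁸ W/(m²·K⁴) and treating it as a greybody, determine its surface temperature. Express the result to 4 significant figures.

T ≈ 1975 K

I = εσT⁴, so T = (I/εσ)^(1/4) = (2.6666×10⁵/(0.3091×5.670×10⁻⁸))^(1/4) = 1975 K.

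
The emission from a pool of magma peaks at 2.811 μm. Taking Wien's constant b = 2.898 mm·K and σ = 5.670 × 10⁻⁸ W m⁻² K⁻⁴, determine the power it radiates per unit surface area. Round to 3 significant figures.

I ≈ 6.41×10⁴ W/m²

Wien's law: T = b/λ_max = 2.898×10⁻³/2.811×10⁻⁶ = 1030.95 K.
Then I = σT⁴ = 5.670×10⁻⁸×(1030.95)⁴ = 6.41×10⁴ W/m².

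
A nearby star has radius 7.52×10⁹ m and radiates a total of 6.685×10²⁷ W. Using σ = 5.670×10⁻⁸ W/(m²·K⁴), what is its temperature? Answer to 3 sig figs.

T ≈ 3.59×10³ K

Surface area A = 4πR² = 4π(7.52×10⁹ m)² = 7.10633×10²⁰ m².
P = σAT⁴ ⇒ T = (P/(σA))^(1/4) = (6.685×10²⁷/(5.670×10⁻⁸×7.10633×10²⁰))^(1/4) = 3.59×10³ K.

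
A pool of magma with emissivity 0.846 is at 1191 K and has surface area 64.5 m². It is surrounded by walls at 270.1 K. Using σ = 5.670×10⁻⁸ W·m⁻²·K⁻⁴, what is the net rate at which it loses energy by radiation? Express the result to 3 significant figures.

Net loss ≈ 6.21×10⁶ W

Area A = 64.5 m².
Net radiated power P_net = εσA(T⁴ − T₀⁴) = 0.846×5.670×10⁻⁸×64.5×(1191⁴ − 270.1⁴).
T⁴ − T₀⁴ = 2.01209×10¹² − 5.32229×10⁹ = 2.00677×10¹² K⁴, so P_net = 6.21×10⁶ W.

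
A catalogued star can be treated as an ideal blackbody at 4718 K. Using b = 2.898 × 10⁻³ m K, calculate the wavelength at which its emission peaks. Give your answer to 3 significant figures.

λ_max ≈ 0.614 μm

Wien's displacement law: λ_max = b/T = (2.898×10⁻³ m·K)/(4718 K) = 6.142×10⁻⁷ m.
That is 0.614 μm, in the visible range.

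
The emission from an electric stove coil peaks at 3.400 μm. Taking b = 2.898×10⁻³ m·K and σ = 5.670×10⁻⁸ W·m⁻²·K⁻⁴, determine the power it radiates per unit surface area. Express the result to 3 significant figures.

I ≈ 2.99×10⁴ W/m²

Wien's law: T = b/λ_max = 2.898×10⁻³/3.400×10⁻⁶ = 852.353 K.
Then I = σT⁴ = 5.670×10⁻⁸×(852.353)⁴ = 2.99×10⁴ W/m².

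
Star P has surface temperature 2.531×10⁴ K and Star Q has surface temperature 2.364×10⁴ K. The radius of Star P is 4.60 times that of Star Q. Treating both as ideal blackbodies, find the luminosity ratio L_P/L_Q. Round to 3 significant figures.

L ∝ R²T⁴, so L_P/L_Q = (R_P/R_Q)²(T_P/T_Q)⁴ = (4.60)² × (2.531×10⁴/2.364×10⁴)⁴ = 21.16 × 1.31395 = 27.8.

L_P/L_Q ≈ 27.8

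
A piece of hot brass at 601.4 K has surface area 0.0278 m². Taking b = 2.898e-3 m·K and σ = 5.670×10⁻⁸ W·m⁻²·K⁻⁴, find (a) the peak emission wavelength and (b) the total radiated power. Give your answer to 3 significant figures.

(a) λ_max = b/T = 2.898×10⁻³/601.4 = 4.819×10⁻⁶ m = 4.82 μm.
Area A = 0.0278 m².
(b) P = σAT⁴ = 5.670×10⁻⁸×0.0278×(601.4)⁴ = 206 W.

λ_max ≈ 4.82 μm; P ≈ 206 W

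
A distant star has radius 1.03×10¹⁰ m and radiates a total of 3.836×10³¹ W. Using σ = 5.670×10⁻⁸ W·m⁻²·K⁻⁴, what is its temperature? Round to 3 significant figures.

T ≈ 2.67×10⁴ K

Surface area A = 4πR² = 4π(1.03×10¹⁰ m)² = 1.33317×10²¹ m².
P = σAT⁴ ⇒ T = (P/(σA))^(1/4) = (3.836×10³¹/(5.670×10⁻⁸×1.33317×10²¹))^(1/4) = 2.67×10⁴ K.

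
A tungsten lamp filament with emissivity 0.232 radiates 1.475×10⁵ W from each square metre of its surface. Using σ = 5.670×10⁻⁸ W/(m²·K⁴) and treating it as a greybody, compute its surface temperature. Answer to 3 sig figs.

T ≈ 1.83×10³ K

I = εσT⁴, so T = (I/εσ)^(1/4) = (1.475×10⁵/(0.232×5.670×10⁻⁸))^(1/4) = 1.83×10³ K.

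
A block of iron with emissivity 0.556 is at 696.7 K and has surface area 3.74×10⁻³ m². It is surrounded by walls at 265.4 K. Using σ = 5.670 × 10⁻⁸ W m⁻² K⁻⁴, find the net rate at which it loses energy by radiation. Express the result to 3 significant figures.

Net loss ≈ 27.2 W

Area A = 3.74×10⁻³ m².
Net radiated power P_net = εσA(T⁴ − T₀⁴) = 0.556×5.670×10⁻⁸×3.74×10⁻³×(696.7⁴ − 265.4⁴).
T⁴ − T₀⁴ = 2.35604×10¹¹ − 4.96139×10⁹ = 2.30643×10¹¹ K⁴, so P_net = 27.2 W.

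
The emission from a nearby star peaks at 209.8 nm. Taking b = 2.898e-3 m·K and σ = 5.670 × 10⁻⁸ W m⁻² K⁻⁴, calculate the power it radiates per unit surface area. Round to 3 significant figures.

Wien's law: T = b/λ_max = 2.898×10⁻³/2.098×10⁻⁷ = 13813.2 K.
Then I = σT⁴ = 5.670×10⁻⁸×(13813.2)⁴ = 2.06×10⁹ W/m².

I ≈ 2.06×10⁹ W/m²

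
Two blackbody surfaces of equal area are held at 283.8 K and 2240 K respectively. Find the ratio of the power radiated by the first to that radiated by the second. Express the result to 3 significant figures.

With equal areas, P₁/P₂ = (T₁/T₂)⁴ = (283.8/2240)⁴ = 2.58×10⁻⁴.

P₁/P₂ ≈ 2.58×10⁻⁴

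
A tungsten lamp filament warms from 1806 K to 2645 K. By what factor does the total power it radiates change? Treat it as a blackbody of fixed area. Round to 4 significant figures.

P ∝ T⁴, so P₂/P₁ = (T₂/T₁)⁴ = (2645/1806)⁴ = (1.46456)⁴ = 4.601.

P₂/P₁ ≈ 4.601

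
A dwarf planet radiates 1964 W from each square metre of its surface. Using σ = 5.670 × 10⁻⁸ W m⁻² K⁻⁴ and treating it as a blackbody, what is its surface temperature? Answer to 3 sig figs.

T ≈ 431 K

I = σT⁴, so T = (I/σ)^(1/4) = (1964/(5.670×10⁻⁸))^(1/4) = 431 K.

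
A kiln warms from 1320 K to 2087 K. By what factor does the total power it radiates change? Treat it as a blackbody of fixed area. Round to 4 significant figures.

P₂/P₁ ≈ 6.249

P ∝ T⁴, so P₂/P₁ = (T₂/T₁)⁴ = (2087/1320)⁴ = (1.58106)⁴ = 6.249.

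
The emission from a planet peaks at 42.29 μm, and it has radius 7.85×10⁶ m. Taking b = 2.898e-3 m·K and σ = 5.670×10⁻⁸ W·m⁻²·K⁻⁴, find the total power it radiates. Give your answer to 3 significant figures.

P ≈ 9.68×10¹⁴ W

Wien's law: T = b/λ_max = 2.898×10⁻³/4.229×10⁻⁵ = 68.5268 K.
Surface area A = 4πR² = 4π(7.85×10⁶ m)² = 7.74371×10¹⁴ m².
Then P = σAT⁴ = 5.670×10⁻⁸×7.74371×10¹⁴×(68.5268)⁴ = 9.68×10¹⁴ W.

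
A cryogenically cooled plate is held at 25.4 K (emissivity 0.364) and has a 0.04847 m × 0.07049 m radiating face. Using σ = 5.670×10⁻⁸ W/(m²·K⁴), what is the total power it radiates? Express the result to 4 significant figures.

Area A = 0.04847 × 0.07049 = 3.41665×10⁻³ m².
P = εσAT⁴ = 0.364 × 5.670×10⁻⁸ × 3.41665×10⁻³ × (25.4)⁴ = 2.935×10⁻⁵ W.

P ≈ 2.935×10⁻⁵ W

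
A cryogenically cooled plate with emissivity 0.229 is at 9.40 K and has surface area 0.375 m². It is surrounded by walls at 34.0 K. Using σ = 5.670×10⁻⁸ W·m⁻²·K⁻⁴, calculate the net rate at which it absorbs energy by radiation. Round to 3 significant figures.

Area A = 0.375 m².
Net radiated power P_net = εσA(T⁴ − T₀⁴) = 0.229×5.670×10⁻⁸×0.375×(9.40⁴ − 34.0⁴).
T⁴ − T₀⁴ = 7807.49 − 1.33634×10⁶ = -1.32853×10⁶ K⁴, so P_net = -6.47×10⁻³ W — negative, meaning a net gain of 6.47×10⁻³ W.

Net gain ≈ 6.47×10⁻³ W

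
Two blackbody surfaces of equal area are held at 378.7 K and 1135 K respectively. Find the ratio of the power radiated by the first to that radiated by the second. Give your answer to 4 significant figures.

P₁/P₂ ≈ 0.01239

With equal areas, P₁/P₂ = (T₁/T₂)⁴ = (378.7/1135)⁴ = 0.01239.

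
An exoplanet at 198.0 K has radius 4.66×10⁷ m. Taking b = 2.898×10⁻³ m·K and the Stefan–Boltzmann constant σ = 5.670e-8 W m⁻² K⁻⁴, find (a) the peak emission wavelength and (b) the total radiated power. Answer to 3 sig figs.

(a) λ_max = b/T = 2.898×10⁻³/198.0 = 1.464×10⁻⁵ m = 14.6 μm.
Surface area A = 4πR² = 4π(4.66×10⁷ m)² = 2.72886×10¹⁶ m².
(b) P = σAT⁴ = 5.670×10⁻⁸×2.72886×10¹⁶×(198.0)⁴ = 2.38×10¹⁸ W.

λ_max ≈ 14.6 μm; P ≈ 2.38×10¹⁸ W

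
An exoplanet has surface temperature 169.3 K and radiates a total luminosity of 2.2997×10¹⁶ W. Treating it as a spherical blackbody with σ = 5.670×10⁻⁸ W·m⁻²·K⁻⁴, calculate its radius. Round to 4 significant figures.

R ≈ 6.268×10⁶ m

L = 4πR²σT⁴ ⇒ R = √(L/(4πσT⁴)).
σT⁴ = 46.5812 W/m², so R = √(2.2997×10¹⁶/(4π×46.5812)) = 6.268×10⁶ m.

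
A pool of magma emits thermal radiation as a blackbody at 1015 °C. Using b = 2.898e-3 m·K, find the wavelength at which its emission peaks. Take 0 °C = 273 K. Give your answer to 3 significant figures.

λ_max ≈ 2.25×10³ nm

T = 1015 °C + 273 = 1288 K.
Wien's displacement law: λ_max = b/T = (2.898×10⁻³ m·K)/(1288 K) = 2.250×10⁻⁶ m.
That is 2.25×10³ nm, in the infrared range.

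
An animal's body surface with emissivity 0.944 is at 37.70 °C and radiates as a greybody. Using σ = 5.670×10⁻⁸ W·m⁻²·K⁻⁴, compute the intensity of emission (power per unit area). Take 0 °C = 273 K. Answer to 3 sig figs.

T = 37.70 °C + 273 = 310.70 K.
Stefan–Boltzmann: I = εσT⁴ = 0.944 × 5.670×10⁻⁸ × (310.70)⁴ = 499 W/m².

I ≈ 499 W/m²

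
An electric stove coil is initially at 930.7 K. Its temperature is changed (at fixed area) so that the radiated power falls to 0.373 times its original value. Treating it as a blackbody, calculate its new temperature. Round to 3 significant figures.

P ∝ T⁴, so T₂/T₁ = (P₂/P₁)^(1/4) = (0.373)^(1/4) = 0.781497.
T₂ = 930.7 × 0.781497 = 727 K.

T₂ ≈ 727 K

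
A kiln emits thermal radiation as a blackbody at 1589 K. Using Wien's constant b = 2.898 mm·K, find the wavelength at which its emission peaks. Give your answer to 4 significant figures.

λ_max ≈ 1.824 μm

Wien's displacement law: λ_max = b/T = (2.898×10⁻³ m·K)/(1589 K) = 1.8238×10⁻⁶ m.
That is 1.824 μm, in the infrared range.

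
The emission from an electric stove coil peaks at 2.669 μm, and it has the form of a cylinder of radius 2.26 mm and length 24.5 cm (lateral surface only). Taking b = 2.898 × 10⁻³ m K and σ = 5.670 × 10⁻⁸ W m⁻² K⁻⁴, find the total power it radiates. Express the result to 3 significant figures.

P ≈ 274 W

Wien's law: T = b/λ_max = 2.898×10⁻³/2.669×10⁻⁶ = 1085.80 K.
Lateral area A = 2πrL = 2π×2.26×10⁻³×0.245 = 3.47900×10⁻³ m².
Then P = σAT⁴ = 5.670×10⁻⁸×3.47900×10⁻³×(1085.80)⁴ = 274 W.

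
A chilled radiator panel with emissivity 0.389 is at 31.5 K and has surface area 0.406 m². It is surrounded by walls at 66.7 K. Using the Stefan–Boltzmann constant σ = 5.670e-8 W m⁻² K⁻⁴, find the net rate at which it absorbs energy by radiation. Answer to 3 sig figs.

Net gain ≈ 0.168 W

Area A = 0.406 m².
Net radiated power P_net = εσA(T⁴ − T₀⁴) = 0.389×5.670×10⁻⁸×0.406×(31.5⁴ − 66.7⁴).
T⁴ − T₀⁴ = 9.84560×10⁵ − 1.97926×10⁷ = -1.88080×10⁷ K⁴, so P_net = -0.168 W — negative, meaning a net gain of 0.168 W.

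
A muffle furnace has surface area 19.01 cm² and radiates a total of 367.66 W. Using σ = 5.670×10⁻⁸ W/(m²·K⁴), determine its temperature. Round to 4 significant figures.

Area A = 19.01 cm² = 1.901×10⁻³ m².
P = σAT⁴ ⇒ T = (P/(σA))^(1/4) = (367.66/(5.670×10⁻⁸×1.901×10⁻³))^(1/4) = 1359 K.

T ≈ 1359 K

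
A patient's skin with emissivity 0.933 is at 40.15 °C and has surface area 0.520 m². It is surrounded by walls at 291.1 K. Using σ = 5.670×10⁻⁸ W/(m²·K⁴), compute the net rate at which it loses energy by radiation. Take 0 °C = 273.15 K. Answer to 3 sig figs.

T = 40.15 °C + 273.15 = 313.30 K.
Area A = 0.520 m².
Net radiated power P_net = εσA(T⁴ − T₀⁴) = 0.933×5.670×10⁻⁸×0.520×(313.30⁴ − 291.1⁴).
T⁴ − T₀⁴ = 9.63478×10⁹ − 7.18073×10⁹ = 2.45405×10⁹ K⁴, so P_net = 67.5 W.

Net loss ≈ 67.5 W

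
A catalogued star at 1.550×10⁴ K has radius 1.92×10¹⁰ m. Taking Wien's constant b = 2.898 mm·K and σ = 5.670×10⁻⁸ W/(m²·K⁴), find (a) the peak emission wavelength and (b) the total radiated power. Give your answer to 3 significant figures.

λ_max ≈ 187 nm; P ≈ 1.52×10³¹ W

(a) λ_max = b/T = 2.898×10⁻³/1.550×10⁴ = 1.870×10⁻⁷ m = 187 nm.
Surface area A = 4πR² = 4π(1.92×10¹⁰ m)² = 4.63247×10²¹ m².
(b) P = σAT⁴ = 5.670×10⁻⁸×4.63247×10²¹×(1.550×10⁴)⁴ = 1.52×10³¹ W.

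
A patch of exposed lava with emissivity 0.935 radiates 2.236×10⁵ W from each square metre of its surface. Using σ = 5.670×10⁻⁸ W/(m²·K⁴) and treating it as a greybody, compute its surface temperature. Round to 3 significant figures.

T ≈ 1.43×10³ K

I = εσT⁴, so T = (I/εσ)^(1/4) = (2.236×10⁵/(0.935×5.670×10⁻⁸))^(1/4) = 1.43×10³ K.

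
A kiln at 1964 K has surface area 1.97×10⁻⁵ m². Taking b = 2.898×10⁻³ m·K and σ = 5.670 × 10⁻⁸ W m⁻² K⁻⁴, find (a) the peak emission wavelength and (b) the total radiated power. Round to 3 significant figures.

(a) λ_max = b/T = 2.898×10⁻³/1964 = 1.476×10⁻⁶ m = 1.48×10³ nm.
Area A = 1.97×10⁻⁵ m².
(b) P = σAT⁴ = 5.670×10⁻⁸×1.97×10⁻⁵×(1964)⁴ = 16.6 W.

λ_max ≈ 1.48×10³ nm; P ≈ 16.6 W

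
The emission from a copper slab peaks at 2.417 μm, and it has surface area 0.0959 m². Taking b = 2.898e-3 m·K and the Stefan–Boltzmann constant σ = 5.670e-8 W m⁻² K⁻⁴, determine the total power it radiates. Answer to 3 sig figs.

P ≈ 1.12×10⁴ W

Wien's law: T = b/λ_max = 2.898×10⁻³/2.417×10⁻⁶ = 1199.01 K.
Area A = 0.0959 m².
Then P = σAT⁴ = 5.670×10⁻⁸×0.0959×(1199.01)⁴ = 1.12×10⁴ W.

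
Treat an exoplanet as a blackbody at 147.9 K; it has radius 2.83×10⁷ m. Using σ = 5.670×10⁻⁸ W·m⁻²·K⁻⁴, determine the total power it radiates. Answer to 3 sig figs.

P ≈ 2.73×10¹⁷ W

Surface area A = 4πR² = 4π(2.83×10⁷ m)² = 1.00643×10¹⁶ m².
P = σAT⁴ = 5.670×10⁻⁸ × 1.00643×10¹⁶ × (147.9)⁴ = 2.73×10¹⁷ W.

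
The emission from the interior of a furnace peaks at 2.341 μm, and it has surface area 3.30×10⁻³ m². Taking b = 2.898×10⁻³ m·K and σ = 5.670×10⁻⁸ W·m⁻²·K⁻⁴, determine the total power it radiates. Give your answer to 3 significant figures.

Wien's law: T = b/λ_max = 2.898×10⁻³/2.341×10⁻⁶ = 1237.93 K.
Area A = 3.30×10⁻³ m².
Then P = σAT⁴ = 5.670×10⁻⁸×3.30×10⁻³×(1237.93)⁴ = 439 W.

P ≈ 439 W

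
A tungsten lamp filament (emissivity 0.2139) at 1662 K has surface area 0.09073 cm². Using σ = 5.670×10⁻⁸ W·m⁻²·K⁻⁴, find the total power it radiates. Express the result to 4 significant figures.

Area A = 0.09073 cm² = 9.073×10⁻⁶ m².
P = εσAT⁴ = 0.2139 × 5.670×10⁻⁸ × 9.073×10⁻⁶ × (1662)⁴ = 0.8396 W.

P ≈ 0.8396 W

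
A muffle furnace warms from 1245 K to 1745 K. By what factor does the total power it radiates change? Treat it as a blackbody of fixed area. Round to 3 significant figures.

P ∝ T⁴, so P₂/P₁ = (T₂/T₁)⁴ = (1745/1245)⁴ = (1.40161)⁴ = 3.86.

P₂/P₁ ≈ 3.86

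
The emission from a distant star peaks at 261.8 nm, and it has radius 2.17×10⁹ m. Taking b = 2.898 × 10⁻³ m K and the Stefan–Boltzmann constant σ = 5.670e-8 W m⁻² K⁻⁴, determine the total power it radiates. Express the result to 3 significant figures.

Wien's law: T = b/λ_max = 2.898×10⁻³/2.618×10⁻⁷ = 11069.5 K.
Surface area A = 4πR² = 4π(2.17×10⁹ m)² = 5.91738×10¹⁹ m².
Then P = σAT⁴ = 5.670×10⁻⁸×5.91738×10¹⁹×(11069.5)⁴ = 5.04×10²⁸ W.

P ≈ 5.04×10²⁸ W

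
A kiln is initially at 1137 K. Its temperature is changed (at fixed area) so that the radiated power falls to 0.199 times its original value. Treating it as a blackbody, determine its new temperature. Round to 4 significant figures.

T₂ ≈ 759.4 K

P ∝ T⁴, so T₂/T₁ = (P₂/P₁)^(1/4) = (0.199)^(1/4) = 0.667903.
T₂ = 1137 × 0.667903 = 759.4 K.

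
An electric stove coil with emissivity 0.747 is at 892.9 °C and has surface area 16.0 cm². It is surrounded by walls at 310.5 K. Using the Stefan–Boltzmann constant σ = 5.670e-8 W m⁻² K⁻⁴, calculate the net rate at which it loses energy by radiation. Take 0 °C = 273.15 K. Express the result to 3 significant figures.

T = 892.9 °C + 273.15 = 1166.05 K.
Area A = 16.0 cm² = 1.60×10⁻³ m².
Net radiated power P_net = εσA(T⁴ − T₀⁴) = 0.747×5.670×10⁻⁸×1.60×10⁻³×(1166.05⁴ − 310.5⁴).
T⁴ − T₀⁴ = 1.84871×10¹² − 9.29494×10⁹ = 1.83942×10¹² K⁴, so P_net = 125 W.

Net loss ≈ 125 W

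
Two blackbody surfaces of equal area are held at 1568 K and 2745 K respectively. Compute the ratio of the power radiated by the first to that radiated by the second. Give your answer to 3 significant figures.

With equal areas, P₁/P₂ = (T₁/T₂)⁴ = (1568/2745)⁴ = 0.106.

P₁/P₂ ≈ 0.106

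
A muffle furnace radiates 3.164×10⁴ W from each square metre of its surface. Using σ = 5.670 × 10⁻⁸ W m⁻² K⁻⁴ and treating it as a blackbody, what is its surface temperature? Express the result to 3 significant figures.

T ≈ 864 K

I = σT⁴, so T = (I/σ)^(1/4) = (3.164×10⁴/(5.670×10⁻⁸))^(1/4) = 864 K.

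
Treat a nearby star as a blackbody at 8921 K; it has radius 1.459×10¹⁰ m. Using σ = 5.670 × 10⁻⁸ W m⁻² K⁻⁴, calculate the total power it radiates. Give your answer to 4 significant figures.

P ≈ 9.606×10²⁹ W

Surface area A = 4πR² = 4π(1.459×10¹⁰ m)² = 2.67498×10²¹ m².
P = σAT⁴ = 5.670×10⁻⁸ × 2.67498×10²¹ × (8921)⁴ = 9.606×10²⁹ W.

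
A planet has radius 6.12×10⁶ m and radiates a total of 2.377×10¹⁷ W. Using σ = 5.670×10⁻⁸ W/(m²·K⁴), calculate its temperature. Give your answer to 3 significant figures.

Surface area A = 4πR² = 4π(6.12×10⁶ m)² = 4.70666×10¹⁴ m².
P = σAT⁴ ⇒ T = (P/(σA))^(1/4) = (2.377×10¹⁷/(5.670×10⁻⁸×4.70666×10¹⁴))^(1/4) = 307 K.

T ≈ 307 K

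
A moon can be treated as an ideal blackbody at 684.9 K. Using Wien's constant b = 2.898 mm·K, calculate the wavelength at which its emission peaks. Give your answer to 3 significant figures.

λ_max ≈ 4.23 μm

Wien's displacement law: λ_max = b/T = (2.898×10⁻³ m·K)/(684.9 K) = 4.231×10⁻⁶ m.
That is 4.23 μm, in the infrared range.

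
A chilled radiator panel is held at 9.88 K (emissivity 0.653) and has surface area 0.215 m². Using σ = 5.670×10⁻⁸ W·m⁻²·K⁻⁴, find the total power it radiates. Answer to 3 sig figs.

Area A = 0.215 m².
P = εσAT⁴ = 0.653 × 5.670×10⁻⁸ × 0.215 × (9.88)⁴ = 7.59×10⁻⁵ W.

P ≈ 7.59×10⁻⁵ W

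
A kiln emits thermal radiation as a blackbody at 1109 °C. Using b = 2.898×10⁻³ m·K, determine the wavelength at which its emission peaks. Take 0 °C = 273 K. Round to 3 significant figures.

T = 1109 °C + 273 = 1382 K.
Wien's displacement law: λ_max = b/T = (2.898×10⁻³ m·K)/(1382 K) = 2.097×10⁻⁶ m.
That is 2.10×10³ nm, in the infrared range.

λ_max ≈ 2.10×10³ nm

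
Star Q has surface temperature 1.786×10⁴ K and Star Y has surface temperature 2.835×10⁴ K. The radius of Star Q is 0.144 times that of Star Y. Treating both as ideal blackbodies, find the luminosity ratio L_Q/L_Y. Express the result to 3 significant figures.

L_Q/L_Y ≈ 3.27×10⁻³

L ∝ R²T⁴, so L_Q/L_Y = (R_Q/R_Y)²(T_Q/T_Y)⁴ = (0.144)² × (1.786×10⁴/2.835×10⁴)⁴ = 0.020736 × 0.157512 = 3.27×10⁻³.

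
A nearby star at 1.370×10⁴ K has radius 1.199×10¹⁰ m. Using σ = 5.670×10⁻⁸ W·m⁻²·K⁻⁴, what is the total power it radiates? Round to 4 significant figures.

P ≈ 3.608×10³⁰ W

Surface area A = 4πR² = 4π(1.199×10¹⁰ m)² = 1.80654×10²¹ m².
P = σAT⁴ = 5.670×10⁻⁸ × 1.80654×10²¹ × (1.370×10⁴)⁴ = 3.608×10³⁰ W.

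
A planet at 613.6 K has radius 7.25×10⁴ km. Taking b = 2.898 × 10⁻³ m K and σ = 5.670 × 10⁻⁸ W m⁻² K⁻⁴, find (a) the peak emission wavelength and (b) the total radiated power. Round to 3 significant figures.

(a) λ_max = b/T = 2.898×10⁻³/613.6 = 4.723×10⁻⁶ m = 4.72 μm.
Surface area A = 4πR² = 4π(7.25×10⁷ m)² = 6.60520×10¹⁶ m².
(b) P = σAT⁴ = 5.670×10⁻⁸×6.60520×10¹⁶×(613.6)⁴ = 5.31×10²⁰ W.

λ_max ≈ 4.72 μm; P ≈ 5.31×10²⁰ W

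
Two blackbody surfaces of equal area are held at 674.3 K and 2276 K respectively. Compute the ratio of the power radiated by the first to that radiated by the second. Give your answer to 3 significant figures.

P₁/P₂ ≈ 7.70×10⁻³

With equal areas, P₁/P₂ = (T₁/T₂)⁴ = (674.3/2276)⁴ = 7.70×10⁻³.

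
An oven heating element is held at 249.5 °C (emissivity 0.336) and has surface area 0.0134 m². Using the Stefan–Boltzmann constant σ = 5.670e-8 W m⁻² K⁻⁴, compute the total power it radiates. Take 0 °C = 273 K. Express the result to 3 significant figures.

T = 249.5 °C + 273 = 522.5 K.
Area A = 0.0134 m².
P = εσAT⁴ = 0.336 × 5.670×10⁻⁸ × 0.0134 × (522.5)⁴ = 19.0 W.

P ≈ 19.0 W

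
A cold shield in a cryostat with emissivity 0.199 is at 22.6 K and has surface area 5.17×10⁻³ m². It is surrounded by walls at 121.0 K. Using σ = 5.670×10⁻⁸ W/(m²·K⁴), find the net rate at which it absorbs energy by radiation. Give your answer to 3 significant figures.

Area A = 5.17×10⁻³ m².
Net radiated power P_net = εσA(T⁴ − T₀⁴) = 0.199×5.670×10⁻⁸×5.17×10⁻³×(22.6⁴ − 121.0⁴).
T⁴ − T₀⁴ = 2.60876×10⁵ − 2.14359×10⁸ = -2.14098×10⁸ K⁴, so P_net = -0.0125 W — negative, meaning a net gain of 0.0125 W.

Net gain ≈ 0.0125 W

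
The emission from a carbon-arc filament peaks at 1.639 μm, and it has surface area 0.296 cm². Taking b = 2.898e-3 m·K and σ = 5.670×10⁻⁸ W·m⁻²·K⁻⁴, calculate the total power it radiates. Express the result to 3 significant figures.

P ≈ 16.4 W

Wien's law: T = b/λ_max = 2.898×10⁻³/1.639×10⁻⁶ = 1768.15 K.
Area A = 0.296 cm² = 2.96×10⁻⁵ m².
Then P = σAT⁴ = 5.670×10⁻⁸×2.96×10⁻⁵×(1768.15)⁴ = 16.4 W.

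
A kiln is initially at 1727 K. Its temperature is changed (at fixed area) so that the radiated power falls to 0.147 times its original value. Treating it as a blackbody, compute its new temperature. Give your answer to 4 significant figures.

T₂ ≈ 1069 K

P ∝ T⁴, so T₂/T₁ = (P₂/P₁)^(1/4) = (0.147)^(1/4) = 0.619198.
T₂ = 1727 × 0.619198 = 1069 K.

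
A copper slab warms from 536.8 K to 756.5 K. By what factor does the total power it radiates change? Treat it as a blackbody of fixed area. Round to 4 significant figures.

P₂/P₁ ≈ 3.944

P ∝ T⁴, so P₂/P₁ = (T₂/T₁)⁴ = (756.5/536.8)⁴ = (1.40928)⁴ = 3.944.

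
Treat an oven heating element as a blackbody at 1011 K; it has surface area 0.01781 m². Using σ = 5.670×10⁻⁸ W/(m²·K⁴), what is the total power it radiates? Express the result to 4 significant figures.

P ≈ 1055 W

Area A = 0.01781 m².
P = σAT⁴ = 5.670×10⁻⁸ × 0.01781 × (1011)⁴ = 1055 W.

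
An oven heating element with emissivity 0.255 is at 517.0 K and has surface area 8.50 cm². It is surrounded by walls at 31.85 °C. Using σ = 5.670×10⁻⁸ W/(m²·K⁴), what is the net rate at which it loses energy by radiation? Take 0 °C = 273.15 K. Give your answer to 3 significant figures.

Surroundings: T = 31.85 °C + 273.15 = 305.00 K.
Area A = 8.50 cm² = 8.50×10⁻⁴ m².
Net radiated power P_net = εσA(T⁴ − T₀⁴) = 0.255×5.670×10⁻⁸×8.50×10⁻⁴×(517.0⁴ − 305.00⁴).
T⁴ − T₀⁴ = 7.14434×10¹⁰ − 8.65365×10⁹ = 6.27898×10¹⁰ K⁴, so P_net = 0.772 W.

Net loss ≈ 0.772 W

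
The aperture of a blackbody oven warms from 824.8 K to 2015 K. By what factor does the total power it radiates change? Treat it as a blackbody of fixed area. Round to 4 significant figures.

P₂/P₁ ≈ 35.62

P ∝ T⁴, so P₂/P₁ = (T₂/T₁)⁴ = (2015/824.8)⁴ = (2.44302)⁴ = 35.62.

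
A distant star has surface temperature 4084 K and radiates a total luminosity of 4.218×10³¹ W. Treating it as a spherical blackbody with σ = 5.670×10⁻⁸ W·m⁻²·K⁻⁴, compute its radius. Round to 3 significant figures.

L = 4πR²σT⁴ ⇒ R = √(L/(4πσT⁴)).
σT⁴ = 1.57734×10⁷ W/m², so R = √(4.218×10³¹/(4π×1.57734×10⁷)) = 4.61×10¹¹ m.

R ≈ 4.61×10¹¹ m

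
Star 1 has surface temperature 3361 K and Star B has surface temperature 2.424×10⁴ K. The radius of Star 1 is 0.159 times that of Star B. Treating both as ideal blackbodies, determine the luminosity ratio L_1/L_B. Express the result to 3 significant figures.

L_1/L_B ≈ 9.34×10⁻⁶

L ∝ R²T⁴, so L_1/L_B = (R_1/R_B)²(T_1/T_B)⁴ = (0.159)² × (3361/2.424×10⁴)⁴ = 0.025281 × 3.69610×10⁻⁴ = 9.34×10⁻⁶.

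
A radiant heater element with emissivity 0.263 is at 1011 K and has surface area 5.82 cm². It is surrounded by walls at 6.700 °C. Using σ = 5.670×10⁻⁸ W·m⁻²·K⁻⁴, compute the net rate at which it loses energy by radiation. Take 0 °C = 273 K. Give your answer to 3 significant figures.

Net loss ≈ 9.01 W

Surroundings: T = 6.700 °C + 273 = 279.700 K.
Area A = 5.82 cm² = 5.82×10⁻⁴ m².
Net radiated power P_net = εσA(T⁴ − T₀⁴) = 0.263×5.670×10⁻⁸×5.82×10⁻⁴×(1011⁴ − 279.700⁴).
T⁴ − T₀⁴ = 1.04473×10¹² − 6.12026×10⁹ = 1.03861×10¹² K⁴, so P_net = 9.01 W.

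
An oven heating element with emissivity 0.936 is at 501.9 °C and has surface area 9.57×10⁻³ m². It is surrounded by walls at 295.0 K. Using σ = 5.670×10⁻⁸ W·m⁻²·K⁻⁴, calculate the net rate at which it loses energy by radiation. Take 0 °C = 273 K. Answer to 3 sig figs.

T = 501.9 °C + 273 = 774.9 K.
Area A = 9.57×10⁻³ m².
Net radiated power P_net = εσA(T⁴ − T₀⁴) = 0.936×5.670×10⁻⁸×9.57×10⁻³×(774.9⁴ − 295.0⁴).
T⁴ − T₀⁴ = 3.60564×10¹¹ − 7.57335×10⁹ = 3.52991×10¹¹ K⁴, so P_net = 179 W.

Net loss ≈ 179 W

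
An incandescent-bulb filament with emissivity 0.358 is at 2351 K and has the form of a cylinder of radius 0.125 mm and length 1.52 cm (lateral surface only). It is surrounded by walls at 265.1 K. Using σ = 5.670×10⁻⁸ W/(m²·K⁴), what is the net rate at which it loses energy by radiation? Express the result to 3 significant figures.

Net loss ≈ 7.40 W

Lateral area A = 2πrL = 2π×1.25×10⁻⁴×0.0152 = 1.19381×10⁻⁵ m².
Net radiated power P_net = εσA(T⁴ − T₀⁴) = 0.358×5.670×10⁻⁸×1.19381×10⁻⁵×(2351⁴ − 265.1⁴).
T⁴ − T₀⁴ = 3.05500×10¹³ − 4.93900×10⁹ = 3.05451×10¹³ K⁴, so P_net = 7.40 W.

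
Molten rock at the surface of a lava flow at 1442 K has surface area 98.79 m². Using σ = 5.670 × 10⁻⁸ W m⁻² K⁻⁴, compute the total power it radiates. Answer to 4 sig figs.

Area A = 98.79 m².
P = σAT⁴ = 5.670×10⁻⁸ × 98.79 × (1442)⁴ = 2.422×10⁷ W.

P ≈ 2.422×10⁷ W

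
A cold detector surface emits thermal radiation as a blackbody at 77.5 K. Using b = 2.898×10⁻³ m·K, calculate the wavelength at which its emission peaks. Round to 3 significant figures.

Wien's displacement law: λ_max = b/T = (2.898×10⁻³ m·K)/(77.5 K) = 3.739×10⁻⁵ m.
That is 37.4 μm, in the infrared range.

λ_max ≈ 37.4 μm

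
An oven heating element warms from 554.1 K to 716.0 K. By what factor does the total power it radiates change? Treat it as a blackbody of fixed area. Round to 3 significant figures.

P ∝ T⁴, so P₂/P₁ = (T₂/T₁)⁴ = (716.0/554.1)⁴ = (1.29219)⁴ = 2.79.

P₂/P₁ ≈ 2.79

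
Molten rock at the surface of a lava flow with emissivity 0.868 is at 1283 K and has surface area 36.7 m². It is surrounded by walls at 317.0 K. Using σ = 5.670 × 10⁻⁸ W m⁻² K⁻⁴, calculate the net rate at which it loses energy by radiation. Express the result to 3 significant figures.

Net loss ≈ 4.88×10⁶ W

Area A = 36.7 m².
Net radiated power P_net = εσA(T⁴ − T₀⁴) = 0.868×5.670×10⁻⁸×36.7×(1283⁴ − 317.0⁴).
T⁴ − T₀⁴ = 2.70961×10¹² − 1.00980×10¹⁰ = 2.69951×10¹² K⁴, so P_net = 4.88×10⁶ W.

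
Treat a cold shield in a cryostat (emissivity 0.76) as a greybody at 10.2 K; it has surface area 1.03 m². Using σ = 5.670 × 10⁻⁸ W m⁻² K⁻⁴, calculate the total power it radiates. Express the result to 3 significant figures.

P ≈ 4.80×10⁻⁴ W

Area A = 1.03 m².
P = εσAT⁴ = 0.76 × 5.670×10⁻⁸ × 1.03 × (10.2)⁴ = 4.80×10⁻⁴ W.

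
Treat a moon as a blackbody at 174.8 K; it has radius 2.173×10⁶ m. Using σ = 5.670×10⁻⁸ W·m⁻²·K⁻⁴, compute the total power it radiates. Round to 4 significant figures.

Surface area A = 4πR² = 4π(2.173×10⁶ m)² = 5.93375×10¹³ m².
P = σAT⁴ = 5.670×10⁻⁸ × 5.93375×10¹³ × (174.8)⁴ = 3.141×10¹⁵ W.

P ≈ 3.141×10¹⁵ W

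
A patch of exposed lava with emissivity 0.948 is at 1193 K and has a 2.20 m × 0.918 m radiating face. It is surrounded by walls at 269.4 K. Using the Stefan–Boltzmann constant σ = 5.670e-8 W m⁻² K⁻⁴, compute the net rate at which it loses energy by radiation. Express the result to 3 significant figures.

Area A = 2.20 × 0.918 = 2.0196 m².
Net radiated power P_net = εσA(T⁴ − T₀⁴) = 0.948×5.670×10⁻⁸×2.0196×(1193⁴ − 269.4⁴).
T⁴ − T₀⁴ = 2.02564×10¹² − 5.26733×10⁹ = 2.02037×10¹² K⁴, so P_net = 2.19×10⁵ W.

Net loss ≈ 2.19×10⁵ W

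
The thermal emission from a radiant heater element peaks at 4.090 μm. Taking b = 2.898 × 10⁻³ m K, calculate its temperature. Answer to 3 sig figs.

T ≈ 709 K

Wien's law gives T = b/λ_max = (2.898×10⁻³ m·K)/(4.090×10⁻⁶ m) = 709 K.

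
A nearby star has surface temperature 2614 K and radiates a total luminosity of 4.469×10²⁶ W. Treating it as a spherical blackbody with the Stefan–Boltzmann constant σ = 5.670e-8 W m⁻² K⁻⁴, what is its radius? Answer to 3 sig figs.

R ≈ 3.67×10⁹ m

L = 4πR²σT⁴ ⇒ R = √(L/(4πσT⁴)).
σT⁴ = 2.64731×10⁶ W/m², so R = √(4.469×10²⁶/(4π×2.64731×10⁶)) = 3.67×10⁹ m.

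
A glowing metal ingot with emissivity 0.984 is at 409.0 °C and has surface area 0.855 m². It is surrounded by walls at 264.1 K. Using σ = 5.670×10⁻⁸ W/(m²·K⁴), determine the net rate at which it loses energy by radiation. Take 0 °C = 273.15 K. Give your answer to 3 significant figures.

Net loss ≈ 1.01×10⁴ W

T = 409.0 °C + 273.15 = 682.15 K.
Area A = 0.855 m².
Net radiated power P_net = εσA(T⁴ − T₀⁴) = 0.984×5.670×10⁻⁸×0.855×(682.15⁴ − 264.1⁴).
T⁴ − T₀⁴ = 2.16531×10¹¹ − 4.86490×10⁹ = 2.11666×10¹¹ K⁴, so P_net = 1.01×10⁴ W.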